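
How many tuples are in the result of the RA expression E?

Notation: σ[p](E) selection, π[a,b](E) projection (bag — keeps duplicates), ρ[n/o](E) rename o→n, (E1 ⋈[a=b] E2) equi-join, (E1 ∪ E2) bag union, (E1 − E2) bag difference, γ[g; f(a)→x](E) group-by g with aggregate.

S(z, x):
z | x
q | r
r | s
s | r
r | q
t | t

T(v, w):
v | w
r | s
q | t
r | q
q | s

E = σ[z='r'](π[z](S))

Subexpression sizes:
  S → 5
  π[z](S) → 5
  σ[z='r'](π[z](S)) → 2

|E| = 2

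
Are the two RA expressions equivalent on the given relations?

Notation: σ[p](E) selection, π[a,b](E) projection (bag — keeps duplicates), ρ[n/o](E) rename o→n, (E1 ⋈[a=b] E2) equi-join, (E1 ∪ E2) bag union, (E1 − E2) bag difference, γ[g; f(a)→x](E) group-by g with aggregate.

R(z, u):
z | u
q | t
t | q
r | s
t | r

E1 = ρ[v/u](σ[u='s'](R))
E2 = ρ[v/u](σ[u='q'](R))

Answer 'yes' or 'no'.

E1 per-node cardinality:
  R → 4
  σ[u='s'](R) → 1
  ρ[v/u](σ[u='s'](R)) → 1
E2 per-node cardinality:
  R → 4
  σ[u='q'](R) → 1
  ρ[v/u](σ[u='q'](R)) → 1

E1 result:
z | v
r | s
E2 result:
z | v
t | q
Witness: ('r', 's') appears 1× in E1 but 0× in E2.

no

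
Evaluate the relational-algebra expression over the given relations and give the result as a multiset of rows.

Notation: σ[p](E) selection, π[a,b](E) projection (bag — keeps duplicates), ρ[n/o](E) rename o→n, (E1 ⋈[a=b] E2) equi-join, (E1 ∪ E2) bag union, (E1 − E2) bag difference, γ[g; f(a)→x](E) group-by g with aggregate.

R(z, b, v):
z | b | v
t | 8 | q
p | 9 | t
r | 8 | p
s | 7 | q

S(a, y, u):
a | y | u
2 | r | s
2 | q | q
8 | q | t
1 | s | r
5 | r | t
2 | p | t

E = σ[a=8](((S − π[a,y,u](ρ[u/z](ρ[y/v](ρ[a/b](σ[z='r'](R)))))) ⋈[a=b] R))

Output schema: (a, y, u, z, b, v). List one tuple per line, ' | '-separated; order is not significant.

Row counts bottom-up:
  S → 6
  R → 4
  σ[z='r'](R) → 1
  ρ[a/b](σ[z='r'](R)) → 1
  ρ[y/v](ρ[a/b](σ[z='r'](R))) → 1
  ρ[u/z](ρ[y/v](ρ[a/b](σ[z='r'](R)))) → 1
  π[a,y,u](ρ[u/z](ρ[y/v](ρ[a/b](σ[z='r'](R))))) → 1
  (S − π[a,y,u](ρ[u/z](ρ[y/v](ρ[a/b](σ[z='r'](R)))))) → 6
  R → 4
  ((S − π[a,y,u](ρ[u/z](ρ[y/v](ρ[a/b](σ[z='r'](R)))))) ⋈[a=b] R) → 2
  σ[a=8](((S − π[a,y,u](ρ[u/z](ρ[y/v](ρ[a/b](σ[z='r'](R)))))) ⋈[a=b] R)) → 2

== RESULT ==
a | y | u | z | b | v
8 | q | t | r | 8 | p
8 | q | t | t | 8 | q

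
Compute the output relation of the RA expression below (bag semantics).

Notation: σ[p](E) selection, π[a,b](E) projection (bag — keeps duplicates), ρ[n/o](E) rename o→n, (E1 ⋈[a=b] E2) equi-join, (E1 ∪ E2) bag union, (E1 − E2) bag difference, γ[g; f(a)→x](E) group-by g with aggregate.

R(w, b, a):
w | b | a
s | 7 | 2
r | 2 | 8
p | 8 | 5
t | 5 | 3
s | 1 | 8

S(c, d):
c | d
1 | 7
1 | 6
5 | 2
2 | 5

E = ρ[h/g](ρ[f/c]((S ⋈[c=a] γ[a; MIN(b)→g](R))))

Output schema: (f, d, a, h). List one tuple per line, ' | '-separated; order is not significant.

Row counts bottom-up:
  S → 4
  R → 5
  γ[a; MIN(b)→g](R) → 4
  (S ⋈[c=a] γ[a; MIN(b)→g](R)) → 2
  ρ[f/c]((S ⋈[c=a] γ[a; MIN(b)→g](R))) → 2
  ρ[h/g](ρ[f/c]((S ⋈[c=a] γ[a; MIN(b)→g](R)))) → 2

== RESULT ==
f | d | a | h
2 | 5 | 2 | 7
5 | 2 | 5 | 8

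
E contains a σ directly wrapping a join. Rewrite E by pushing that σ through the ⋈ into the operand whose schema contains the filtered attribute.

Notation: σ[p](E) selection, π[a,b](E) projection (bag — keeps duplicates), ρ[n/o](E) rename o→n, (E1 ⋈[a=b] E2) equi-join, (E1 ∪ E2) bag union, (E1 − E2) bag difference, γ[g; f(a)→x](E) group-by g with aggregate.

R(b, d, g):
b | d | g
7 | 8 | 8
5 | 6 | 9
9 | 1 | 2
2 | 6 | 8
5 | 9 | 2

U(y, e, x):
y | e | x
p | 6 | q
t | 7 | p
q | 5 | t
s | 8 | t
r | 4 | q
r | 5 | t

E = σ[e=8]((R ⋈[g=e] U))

σ filters on e, owned by the right side.
E' = (R ⋈[g=e] σ[e=8](U))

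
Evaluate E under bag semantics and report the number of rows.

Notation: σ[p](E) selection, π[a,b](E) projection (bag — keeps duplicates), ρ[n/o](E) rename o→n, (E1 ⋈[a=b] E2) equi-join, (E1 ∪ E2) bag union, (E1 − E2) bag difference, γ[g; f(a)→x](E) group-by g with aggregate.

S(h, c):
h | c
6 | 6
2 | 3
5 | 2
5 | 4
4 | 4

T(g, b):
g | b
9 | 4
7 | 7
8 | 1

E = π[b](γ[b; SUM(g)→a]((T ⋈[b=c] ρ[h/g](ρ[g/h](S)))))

Subexpression sizes:
  T → 3
  S → 5
  ρ[g/h](S) → 5
  ρ[h/g](ρ[g/h](S)) → 5
  (T ⋈[b=c] ρ[h/g](ρ[g/h](S))) → 2
  γ[b; SUM(g)→a]((T ⋈[b=c] ρ[h/g](ρ[g/h](S)))) → 1
  π[b](γ[b; SUM(g)→a]((T ⋈[b=c] ρ[h/g](ρ[g/h](S))))) → 1

|E| = 1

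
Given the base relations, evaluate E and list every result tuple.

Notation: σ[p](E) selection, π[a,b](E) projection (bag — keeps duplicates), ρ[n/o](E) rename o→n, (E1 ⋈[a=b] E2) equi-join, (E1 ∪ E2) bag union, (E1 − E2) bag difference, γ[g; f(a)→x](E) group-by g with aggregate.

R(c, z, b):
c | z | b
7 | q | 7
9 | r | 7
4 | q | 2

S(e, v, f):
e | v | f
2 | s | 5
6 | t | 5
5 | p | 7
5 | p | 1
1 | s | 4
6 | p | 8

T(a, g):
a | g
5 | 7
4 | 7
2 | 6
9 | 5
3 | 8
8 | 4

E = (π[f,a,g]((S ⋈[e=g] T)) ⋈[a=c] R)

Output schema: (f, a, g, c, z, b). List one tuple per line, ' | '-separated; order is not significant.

Stepwise |·|:
  S → 6
  T → 6
  (S ⋈[e=g] T) → 4
  π[f,a,g]((S ⋈[e=g] T)) → 4
  R → 3
  (π[f,a,g]((S ⋈[e=g] T)) ⋈[a=c] R) → 2

== RESULT ==
f | a | g | c | z | b
1 | 9 | 5 | 9 | r | 7
7 | 9 | 5 | 9 | r | 7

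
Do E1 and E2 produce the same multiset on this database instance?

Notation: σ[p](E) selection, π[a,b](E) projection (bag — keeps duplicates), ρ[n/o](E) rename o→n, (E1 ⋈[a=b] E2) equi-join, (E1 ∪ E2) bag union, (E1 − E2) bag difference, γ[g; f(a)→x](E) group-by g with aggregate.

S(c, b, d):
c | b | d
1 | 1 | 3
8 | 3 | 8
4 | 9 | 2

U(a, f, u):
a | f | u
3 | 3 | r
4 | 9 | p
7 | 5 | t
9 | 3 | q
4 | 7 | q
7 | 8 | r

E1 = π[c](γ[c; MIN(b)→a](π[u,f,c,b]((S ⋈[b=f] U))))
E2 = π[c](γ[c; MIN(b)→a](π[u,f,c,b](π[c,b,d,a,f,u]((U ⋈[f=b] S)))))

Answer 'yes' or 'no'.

E1 stepwise |·|:
  S → 3
  U → 6
  (S ⋈[b=f] U) → 3
  π[u,f,c,b]((S ⋈[b=f] U)) → 3
  γ[c; MIN(b)→a](π[u,f,c,b]((S ⋈[b=f] U))) → 2
  π[c](γ[c; MIN(b)→a](π[u,f,c,b]((S ⋈[b=f] U)))) → 2
E2 stepwise |·|:
  U → 6
  S → 3
  (U ⋈[f=b] S) → 3
  π[c,b,d,a,f,u]((U ⋈[f=b] S)) → 3
  π[u,f,c,b](π[c,b,d,a,f,u]((U ⋈[f=b] S))) → 3
  γ[c; MIN(b)→a](π[u,f,c,b](π[c,b,d,a,f,u]((U ⋈[f=b] S)))) → 2
  π[c](γ[c; MIN(b)→a](π[u,f,c,b](π[c,b,d,a,f,u]((U ⋈[f=b] S))))) → 2

E1 and E2 produce the same multiset:
c
4
8

yes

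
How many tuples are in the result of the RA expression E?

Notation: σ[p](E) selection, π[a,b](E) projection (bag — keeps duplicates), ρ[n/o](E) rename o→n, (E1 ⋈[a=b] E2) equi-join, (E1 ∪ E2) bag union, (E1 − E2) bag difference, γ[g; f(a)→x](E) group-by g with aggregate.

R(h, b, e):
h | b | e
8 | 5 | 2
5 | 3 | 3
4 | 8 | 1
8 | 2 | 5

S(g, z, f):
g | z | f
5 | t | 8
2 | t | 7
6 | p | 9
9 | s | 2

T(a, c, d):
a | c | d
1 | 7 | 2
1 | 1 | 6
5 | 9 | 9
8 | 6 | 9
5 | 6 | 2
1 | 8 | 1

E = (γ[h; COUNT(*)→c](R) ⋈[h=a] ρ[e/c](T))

Row counts bottom-up:
  R → 4
  γ[h; COUNT(*)→c](R) → 3
  T → 6
  ρ[e/c](T) → 6
  (γ[h; COUNT(*)→c](R) ⋈[h=a] ρ[e/c](T)) → 3

|E| = 3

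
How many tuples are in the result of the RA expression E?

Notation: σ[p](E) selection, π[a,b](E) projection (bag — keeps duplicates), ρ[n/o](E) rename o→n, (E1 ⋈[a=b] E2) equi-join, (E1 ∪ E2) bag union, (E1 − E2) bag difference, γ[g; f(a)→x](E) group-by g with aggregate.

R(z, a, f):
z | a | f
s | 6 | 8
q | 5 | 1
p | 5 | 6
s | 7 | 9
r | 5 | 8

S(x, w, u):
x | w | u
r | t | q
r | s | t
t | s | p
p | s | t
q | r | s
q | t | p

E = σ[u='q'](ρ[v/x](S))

Per-node cardinality:
  S → 6
  ρ[v/x](S) → 6
  σ[u='q'](ρ[v/x](S)) → 1

|E| = 1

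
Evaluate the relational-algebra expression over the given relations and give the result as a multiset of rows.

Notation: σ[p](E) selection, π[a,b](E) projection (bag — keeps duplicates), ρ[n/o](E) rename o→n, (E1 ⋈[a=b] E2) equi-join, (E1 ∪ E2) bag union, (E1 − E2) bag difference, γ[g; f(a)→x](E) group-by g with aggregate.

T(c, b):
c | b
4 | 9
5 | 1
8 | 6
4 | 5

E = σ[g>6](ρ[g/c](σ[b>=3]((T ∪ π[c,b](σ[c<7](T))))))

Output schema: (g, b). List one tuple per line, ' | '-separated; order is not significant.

Subexpression sizes:
  T → 4
  T → 4
  σ[c<7](T) → 3
  π[c,b](σ[c<7](T)) → 3
  (T ∪ π[c,b](σ[c<7](T))) → 7
  σ[b>=3]((T ∪ π[c,b](σ[c<7](T)))) → 5
  ρ[g/c](σ[b>=3]((T ∪ π[c,b](σ[c<7](T))))) → 5
  σ[g>6](ρ[g/c](σ[b>=3]((T ∪ π[c,b](σ[c<7](T)))))) → 1

== RESULT ==
g | b
8 | 6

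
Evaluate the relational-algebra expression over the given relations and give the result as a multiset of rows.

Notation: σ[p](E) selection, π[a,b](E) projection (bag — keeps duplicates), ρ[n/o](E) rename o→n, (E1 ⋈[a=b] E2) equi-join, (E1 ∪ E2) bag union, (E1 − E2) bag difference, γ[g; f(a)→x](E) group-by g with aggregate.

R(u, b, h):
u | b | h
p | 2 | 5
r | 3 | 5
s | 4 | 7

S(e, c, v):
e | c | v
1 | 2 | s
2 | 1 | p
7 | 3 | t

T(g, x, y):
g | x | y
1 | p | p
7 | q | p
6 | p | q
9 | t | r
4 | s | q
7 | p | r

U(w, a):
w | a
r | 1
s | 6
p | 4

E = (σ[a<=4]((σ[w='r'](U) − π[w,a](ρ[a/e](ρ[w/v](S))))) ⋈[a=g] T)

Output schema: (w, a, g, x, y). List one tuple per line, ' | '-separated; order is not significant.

Subexpression sizes:
  U → 3
  σ[w='r'](U) → 1
  S → 3
  ρ[w/v](S) → 3
  ρ[a/e](ρ[w/v](S)) → 3
  π[w,a](ρ[a/e](ρ[w/v](S))) → 3
  (σ[w='r'](U) − π[w,a](ρ[a/e](ρ[w/v](S)))) → 1
  σ[a<=4]((σ[w='r'](U) − π[w,a](ρ[a/e](ρ[w/v](S))))) → 1
  T → 6
  (σ[a<=4]((σ[w='r'](U) − π[w,a](ρ[a/e](ρ[w/v](S))))) ⋈[a=g] T) → 1

== RESULT ==
w | a | g | x | y
r | 1 | 1 | p | p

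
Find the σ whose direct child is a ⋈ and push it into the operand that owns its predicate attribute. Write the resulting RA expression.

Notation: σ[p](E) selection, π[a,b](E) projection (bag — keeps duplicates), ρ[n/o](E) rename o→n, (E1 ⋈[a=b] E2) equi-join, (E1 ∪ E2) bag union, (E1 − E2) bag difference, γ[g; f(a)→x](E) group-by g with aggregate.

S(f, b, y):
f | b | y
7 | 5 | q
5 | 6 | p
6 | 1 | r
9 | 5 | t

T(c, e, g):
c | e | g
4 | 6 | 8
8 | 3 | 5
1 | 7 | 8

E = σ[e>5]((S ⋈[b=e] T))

σ filters on e, owned by the right side.
E' = (S ⋈[b=e] σ[e>5](T))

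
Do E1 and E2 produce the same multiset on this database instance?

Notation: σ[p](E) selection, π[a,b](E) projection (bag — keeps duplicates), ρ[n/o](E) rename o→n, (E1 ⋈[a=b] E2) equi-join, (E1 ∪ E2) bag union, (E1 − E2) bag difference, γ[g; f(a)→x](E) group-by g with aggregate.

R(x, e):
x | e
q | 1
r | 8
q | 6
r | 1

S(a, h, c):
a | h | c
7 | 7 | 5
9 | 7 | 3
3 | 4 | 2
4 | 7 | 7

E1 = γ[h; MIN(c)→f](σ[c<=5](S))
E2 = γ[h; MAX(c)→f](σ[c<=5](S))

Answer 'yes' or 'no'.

E1 subexpression sizes:
  S → 4
  σ[c<=5](S) → 3
  γ[h; MIN(c)→f](σ[c<=5](S)) → 2
E2 subexpression sizes:
  S → 4
  σ[c<=5](S) → 3
  γ[h; MAX(c)→f](σ[c<=5](S)) → 2

E1 result:
h | f
4 | 2
7 | 3
E2 result:
h | f
4 | 2
7 | 5
Witness: (7, 5) appears 0× in E1 but 1× in E2.

no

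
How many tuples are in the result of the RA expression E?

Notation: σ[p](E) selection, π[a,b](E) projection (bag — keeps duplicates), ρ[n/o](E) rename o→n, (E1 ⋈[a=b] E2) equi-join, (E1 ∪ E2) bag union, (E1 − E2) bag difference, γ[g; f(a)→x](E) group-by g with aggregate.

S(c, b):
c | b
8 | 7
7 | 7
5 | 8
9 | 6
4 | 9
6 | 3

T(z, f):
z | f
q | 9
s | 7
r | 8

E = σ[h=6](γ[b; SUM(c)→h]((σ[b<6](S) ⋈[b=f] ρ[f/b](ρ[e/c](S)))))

Per-node cardinality:
  S → 6
  σ[b<6](S) → 1
  S → 6
  ρ[e/c](S) → 6
  ρ[f/b](ρ[e/c](S)) → 6
  (σ[b<6](S) ⋈[b=f] ρ[f/b](ρ[e/c](S))) → 1
  γ[b; SUM(c)→h]((σ[b<6](S) ⋈[b=f] ρ[f/b](ρ[e/c](S)))) → 1
  σ[h=6](γ[b; SUM(c)→h]((σ[b<6](S) ⋈[b=f] ρ[f/b](ρ[e/c](S))))) → 1

|E| = 1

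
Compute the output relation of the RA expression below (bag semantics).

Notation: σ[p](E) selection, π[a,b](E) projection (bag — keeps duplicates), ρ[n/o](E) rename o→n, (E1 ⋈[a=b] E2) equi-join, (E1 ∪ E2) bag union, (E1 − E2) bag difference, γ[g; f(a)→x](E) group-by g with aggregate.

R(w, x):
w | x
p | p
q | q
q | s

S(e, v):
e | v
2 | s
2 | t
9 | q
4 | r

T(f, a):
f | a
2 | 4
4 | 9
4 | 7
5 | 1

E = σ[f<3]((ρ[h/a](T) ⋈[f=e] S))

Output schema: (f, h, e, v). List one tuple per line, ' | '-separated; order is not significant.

Per-node cardinality:
  T → 4
  ρ[h/a](T) → 4
  S → 4
  (ρ[h/a](T) ⋈[f=e] S) → 4
  σ[f<3]((ρ[h/a](T) ⋈[f=e] S)) → 2

== RESULT ==
f | h | e | v
2 | 4 | 2 | s
2 | 4 | 2 | t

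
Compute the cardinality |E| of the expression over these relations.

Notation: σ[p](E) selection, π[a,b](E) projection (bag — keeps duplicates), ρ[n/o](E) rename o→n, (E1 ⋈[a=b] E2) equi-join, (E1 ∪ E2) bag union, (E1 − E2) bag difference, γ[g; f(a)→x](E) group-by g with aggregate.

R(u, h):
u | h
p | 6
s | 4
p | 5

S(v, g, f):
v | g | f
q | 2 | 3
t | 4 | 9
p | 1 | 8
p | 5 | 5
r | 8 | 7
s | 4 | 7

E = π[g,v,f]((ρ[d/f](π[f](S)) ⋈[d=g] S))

Stepwise |·|:
  S → 6
  π[f](S) → 6
  ρ[d/f](π[f](S)) → 6
  S → 6
  (ρ[d/f](π[f](S)) ⋈[d=g] S) → 2
  π[g,v,f]((ρ[d/f](π[f](S)) ⋈[d=g] S)) → 2

|E| = 2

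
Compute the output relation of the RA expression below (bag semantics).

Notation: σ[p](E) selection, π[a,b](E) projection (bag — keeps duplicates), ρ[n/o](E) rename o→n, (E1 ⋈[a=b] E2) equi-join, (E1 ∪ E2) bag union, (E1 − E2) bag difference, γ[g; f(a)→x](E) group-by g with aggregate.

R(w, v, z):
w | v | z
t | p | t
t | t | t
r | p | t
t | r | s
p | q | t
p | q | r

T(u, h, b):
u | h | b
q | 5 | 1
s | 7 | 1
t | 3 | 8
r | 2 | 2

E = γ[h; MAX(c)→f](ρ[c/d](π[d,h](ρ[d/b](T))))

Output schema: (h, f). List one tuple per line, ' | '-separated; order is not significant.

Per-node cardinality:
  T → 4
  ρ[d/b](T) → 4
  π[d,h](ρ[d/b](T)) → 4
  ρ[c/d](π[d,h](ρ[d/b](T))) → 4
  γ[h; MAX(c)→f](ρ[c/d](π[d,h](ρ[d/b](T)))) → 4

== RESULT ==
h | f
2 | 2
3 | 8
5 | 1
7 | 1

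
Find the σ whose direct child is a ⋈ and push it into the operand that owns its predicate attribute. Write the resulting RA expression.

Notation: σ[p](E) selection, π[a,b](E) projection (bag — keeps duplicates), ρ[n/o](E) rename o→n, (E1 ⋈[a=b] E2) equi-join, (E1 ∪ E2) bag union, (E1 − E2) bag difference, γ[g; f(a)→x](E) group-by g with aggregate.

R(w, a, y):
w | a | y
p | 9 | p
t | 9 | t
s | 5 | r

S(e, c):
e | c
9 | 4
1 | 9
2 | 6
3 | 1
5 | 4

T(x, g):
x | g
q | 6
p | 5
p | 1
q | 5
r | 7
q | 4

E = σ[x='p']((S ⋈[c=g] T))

σ filters on x, owned by the right side.
E' = (S ⋈[c=g] σ[x='p'](T))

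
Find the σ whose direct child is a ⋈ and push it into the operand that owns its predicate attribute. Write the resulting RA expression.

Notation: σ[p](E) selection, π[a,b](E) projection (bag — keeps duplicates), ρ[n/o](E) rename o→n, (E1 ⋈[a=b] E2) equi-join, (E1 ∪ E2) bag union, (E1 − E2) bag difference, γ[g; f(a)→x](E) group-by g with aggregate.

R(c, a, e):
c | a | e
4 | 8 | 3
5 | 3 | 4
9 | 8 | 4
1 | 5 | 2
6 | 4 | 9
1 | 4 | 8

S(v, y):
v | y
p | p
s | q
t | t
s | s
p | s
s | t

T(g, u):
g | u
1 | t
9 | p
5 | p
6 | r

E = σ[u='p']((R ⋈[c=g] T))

σ filters on u, owned by the right side.
E' = (R ⋈[c=g] σ[u='p'](T))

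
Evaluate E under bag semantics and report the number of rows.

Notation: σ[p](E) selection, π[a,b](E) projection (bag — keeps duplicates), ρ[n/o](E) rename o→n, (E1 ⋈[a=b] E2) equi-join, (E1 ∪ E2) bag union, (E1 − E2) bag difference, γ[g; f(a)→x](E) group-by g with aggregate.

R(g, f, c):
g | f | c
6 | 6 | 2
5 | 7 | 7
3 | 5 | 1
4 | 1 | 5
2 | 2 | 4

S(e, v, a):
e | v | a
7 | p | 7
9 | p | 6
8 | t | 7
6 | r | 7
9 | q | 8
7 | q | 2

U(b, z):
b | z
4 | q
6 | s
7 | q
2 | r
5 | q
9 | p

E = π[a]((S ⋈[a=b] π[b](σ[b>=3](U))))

Stepwise |·|:
  S → 6
  U → 6
  σ[b>=3](U) → 5
  π[b](σ[b>=3](U)) → 5
  (S ⋈[a=b] π[b](σ[b>=3](U))) → 4
  π[a]((S ⋈[a=b] π[b](σ[b>=3](U)))) → 4

|E| = 4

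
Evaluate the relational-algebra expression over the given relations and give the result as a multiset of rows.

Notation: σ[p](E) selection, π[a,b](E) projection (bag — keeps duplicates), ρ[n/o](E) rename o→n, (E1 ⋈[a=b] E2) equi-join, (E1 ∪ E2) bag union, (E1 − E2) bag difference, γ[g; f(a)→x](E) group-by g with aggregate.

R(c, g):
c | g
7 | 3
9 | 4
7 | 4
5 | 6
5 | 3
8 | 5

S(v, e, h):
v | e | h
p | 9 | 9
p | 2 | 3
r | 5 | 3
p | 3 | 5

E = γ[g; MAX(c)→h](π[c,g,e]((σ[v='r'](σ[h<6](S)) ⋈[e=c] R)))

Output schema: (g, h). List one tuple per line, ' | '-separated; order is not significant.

Row counts bottom-up:
  S → 4
  σ[h<6](S) → 3
  σ[v='r'](σ[h<6](S)) → 1
  R → 6
  (σ[v='r'](σ[h<6](S)) ⋈[e=c] R) → 2
  π[c,g,e]((σ[v='r'](σ[h<6](S)) ⋈[e=c] R)) → 2
  γ[g; MAX(c)→h](π[c,g,e]((σ[v='r'](σ[h<6](S)) ⋈[e=c] R))) → 2

== RESULT ==
g | h
3 | 5
6 | 5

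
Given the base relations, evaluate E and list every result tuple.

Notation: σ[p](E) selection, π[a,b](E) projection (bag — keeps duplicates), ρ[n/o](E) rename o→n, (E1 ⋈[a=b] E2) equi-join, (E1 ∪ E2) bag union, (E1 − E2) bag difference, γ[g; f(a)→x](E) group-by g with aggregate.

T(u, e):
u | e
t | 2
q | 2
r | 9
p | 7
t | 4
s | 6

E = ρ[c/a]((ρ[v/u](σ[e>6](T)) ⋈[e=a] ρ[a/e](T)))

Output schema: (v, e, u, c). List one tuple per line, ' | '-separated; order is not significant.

Per-node cardinality:
  T → 6
  σ[e>6](T) → 2
  ρ[v/u](σ[e>6](T)) → 2
  T → 6
  ρ[a/e](T) → 6
  (ρ[v/u](σ[e>6](T)) ⋈[e=a] ρ[a/e](T)) → 2
  ρ[c/a]((ρ[v/u](σ[e>6](T)) ⋈[e=a] ρ[a/e](T))) → 2

== RESULT ==
v | e | u | c
p | 7 | p | 7
r | 9 | r | 9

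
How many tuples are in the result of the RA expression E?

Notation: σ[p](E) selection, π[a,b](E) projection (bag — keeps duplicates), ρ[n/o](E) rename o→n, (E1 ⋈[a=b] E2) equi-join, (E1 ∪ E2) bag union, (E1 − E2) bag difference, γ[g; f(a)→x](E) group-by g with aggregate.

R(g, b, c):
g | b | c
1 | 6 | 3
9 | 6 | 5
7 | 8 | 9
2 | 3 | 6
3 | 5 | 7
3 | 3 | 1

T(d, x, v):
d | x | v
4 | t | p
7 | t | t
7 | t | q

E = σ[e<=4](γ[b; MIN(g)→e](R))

Row counts bottom-up:
  R → 6
  γ[b; MIN(g)→e](R) → 4
  σ[e<=4](γ[b; MIN(g)→e](R)) → 3

|E| = 3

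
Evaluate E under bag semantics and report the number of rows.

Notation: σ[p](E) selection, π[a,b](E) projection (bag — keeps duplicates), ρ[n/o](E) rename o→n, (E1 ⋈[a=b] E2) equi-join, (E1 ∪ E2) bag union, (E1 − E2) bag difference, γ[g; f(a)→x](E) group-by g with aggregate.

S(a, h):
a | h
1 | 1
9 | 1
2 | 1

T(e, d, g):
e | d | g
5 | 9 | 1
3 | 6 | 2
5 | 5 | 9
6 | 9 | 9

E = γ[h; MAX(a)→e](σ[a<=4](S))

Per-node cardinality:
  S → 3
  σ[a<=4](S) → 2
  γ[h; MAX(a)→e](σ[a<=4](S)) → 1

|E| = 1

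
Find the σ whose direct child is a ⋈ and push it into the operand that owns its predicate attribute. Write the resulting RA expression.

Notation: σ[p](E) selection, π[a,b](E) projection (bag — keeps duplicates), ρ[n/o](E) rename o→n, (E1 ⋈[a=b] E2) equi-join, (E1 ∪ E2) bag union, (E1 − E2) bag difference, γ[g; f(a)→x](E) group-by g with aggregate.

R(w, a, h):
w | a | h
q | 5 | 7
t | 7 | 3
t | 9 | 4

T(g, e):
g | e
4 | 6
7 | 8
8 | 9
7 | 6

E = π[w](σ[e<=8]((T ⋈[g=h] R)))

σ filters on e, owned by the left side.
E' = π[w]((σ[e<=8](T) ⋈[g=h] R))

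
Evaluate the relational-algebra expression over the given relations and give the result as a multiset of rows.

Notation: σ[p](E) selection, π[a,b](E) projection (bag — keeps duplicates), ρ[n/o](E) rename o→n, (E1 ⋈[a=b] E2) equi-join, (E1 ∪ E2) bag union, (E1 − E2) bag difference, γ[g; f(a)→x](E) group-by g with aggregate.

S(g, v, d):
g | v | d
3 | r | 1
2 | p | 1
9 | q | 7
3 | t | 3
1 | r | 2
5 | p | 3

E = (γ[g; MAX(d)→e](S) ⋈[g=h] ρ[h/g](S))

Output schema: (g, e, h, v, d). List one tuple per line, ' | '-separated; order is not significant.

Row counts bottom-up:
  S → 6
  γ[g; MAX(d)→e](S) → 5
  S → 6
  ρ[h/g](S) → 6
  (γ[g; MAX(d)→e](S) ⋈[g=h] ρ[h/g](S)) → 6

== RESULT ==
g | e | h | v | d
1 | 2 | 1 | r | 2
2 | 1 | 2 | p | 1
3 | 3 | 3 | r | 1
3 | 3 | 3 | t | 3
5 | 3 | 5 | p | 3
9 | 7 | 9 | q | 7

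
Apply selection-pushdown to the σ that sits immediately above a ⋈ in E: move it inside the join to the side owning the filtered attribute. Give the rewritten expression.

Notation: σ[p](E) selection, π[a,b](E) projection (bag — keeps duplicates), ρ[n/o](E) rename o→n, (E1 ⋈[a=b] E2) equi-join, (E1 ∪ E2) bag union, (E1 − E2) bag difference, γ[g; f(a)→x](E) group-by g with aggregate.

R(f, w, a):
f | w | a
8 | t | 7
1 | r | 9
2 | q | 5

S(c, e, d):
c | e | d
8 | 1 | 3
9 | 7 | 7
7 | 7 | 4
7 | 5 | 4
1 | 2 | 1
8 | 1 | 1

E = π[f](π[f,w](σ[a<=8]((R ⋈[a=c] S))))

σ filters on a, owned by the left side.
E' = π[f](π[f,w]((σ[a<=8](R) ⋈[a=c] S)))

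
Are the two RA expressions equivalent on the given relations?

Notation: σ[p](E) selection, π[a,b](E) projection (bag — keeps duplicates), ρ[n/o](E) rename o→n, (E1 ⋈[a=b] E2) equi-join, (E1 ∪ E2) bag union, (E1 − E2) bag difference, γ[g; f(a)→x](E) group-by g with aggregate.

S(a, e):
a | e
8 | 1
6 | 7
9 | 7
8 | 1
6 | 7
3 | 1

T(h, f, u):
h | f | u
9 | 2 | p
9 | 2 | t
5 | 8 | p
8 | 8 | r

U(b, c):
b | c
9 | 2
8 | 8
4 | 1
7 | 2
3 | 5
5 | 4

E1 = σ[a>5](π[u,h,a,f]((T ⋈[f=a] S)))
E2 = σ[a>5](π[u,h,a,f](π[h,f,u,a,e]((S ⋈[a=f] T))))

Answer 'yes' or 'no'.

E1 row counts bottom-up:
  T → 4
  S → 6
  (T ⋈[f=a] S) → 4
  π[u,h,a,f]((T ⋈[f=a] S)) → 4
  σ[a>5](π[u,h,a,f]((T ⋈[f=a] S))) → 4
E2 row counts bottom-up:
  S → 6
  T → 4
  (S ⋈[a=f] T) → 4
  π[h,f,u,a,e]((S ⋈[a=f] T)) → 4
  π[u,h,a,f](π[h,f,u,a,e]((S ⋈[a=f] T))) → 4
  σ[a>5](π[u,h,a,f](π[h,f,u,a,e]((S ⋈[a=f] T)))) → 4

E1 and E2 produce the same multiset:
u | h | a | f
p | 5 | 8 | 8
p | 5 | 8 | 8
r | 8 | 8 | 8
r | 8 | 8 | 8

yes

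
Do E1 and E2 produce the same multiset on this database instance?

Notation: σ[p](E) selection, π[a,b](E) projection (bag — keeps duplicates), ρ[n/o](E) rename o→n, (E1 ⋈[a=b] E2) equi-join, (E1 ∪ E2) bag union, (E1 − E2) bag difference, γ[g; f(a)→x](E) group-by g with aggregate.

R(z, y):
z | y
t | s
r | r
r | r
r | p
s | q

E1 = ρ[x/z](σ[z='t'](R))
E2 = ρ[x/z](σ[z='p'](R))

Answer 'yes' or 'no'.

E1 per-node cardinality:
  R → 5
  σ[z='t'](R) → 1
  ρ[x/z](σ[z='t'](R)) → 1
E2 per-node cardinality:
  R → 5
  σ[z='p'](R) → 0
  ρ[x/z](σ[z='p'](R)) → 0

E1 result:
x | y
t | s
E2 result:
x | y
(0 rows)
Witness: ('t', 's') appears 1× in E1 but 0× in E2.

no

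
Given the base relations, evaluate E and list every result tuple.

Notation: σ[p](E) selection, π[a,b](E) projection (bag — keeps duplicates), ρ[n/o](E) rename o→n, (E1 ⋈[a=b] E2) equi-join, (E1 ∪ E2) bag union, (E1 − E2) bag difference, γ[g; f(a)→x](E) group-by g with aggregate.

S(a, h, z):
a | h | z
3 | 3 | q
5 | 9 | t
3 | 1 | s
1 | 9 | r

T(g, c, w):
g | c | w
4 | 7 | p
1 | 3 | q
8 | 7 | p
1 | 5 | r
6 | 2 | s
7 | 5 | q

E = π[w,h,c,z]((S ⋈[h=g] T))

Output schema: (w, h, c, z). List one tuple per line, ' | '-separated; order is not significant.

Per-node cardinality:
  S → 4
  T → 6
  (S ⋈[h=g] T) → 2
  π[w,h,c,z]((S ⋈[h=g] T)) → 2

== RESULT ==
w | h | c | z
q | 1 | 3 | s
r | 1 | 5 | s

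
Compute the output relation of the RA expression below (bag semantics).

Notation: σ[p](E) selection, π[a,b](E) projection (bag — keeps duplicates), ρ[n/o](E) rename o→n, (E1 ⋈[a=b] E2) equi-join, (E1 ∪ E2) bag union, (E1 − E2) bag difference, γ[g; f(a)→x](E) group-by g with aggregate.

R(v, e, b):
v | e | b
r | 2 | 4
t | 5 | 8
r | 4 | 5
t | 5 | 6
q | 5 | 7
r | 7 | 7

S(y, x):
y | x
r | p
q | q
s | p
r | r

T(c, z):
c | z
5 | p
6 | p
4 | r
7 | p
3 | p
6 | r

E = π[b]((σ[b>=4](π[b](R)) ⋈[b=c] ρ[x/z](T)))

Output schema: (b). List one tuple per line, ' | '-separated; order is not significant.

Subexpression sizes:
  R → 6
  π[b](R) → 6
  σ[b>=4](π[b](R)) → 6
  T → 6
  ρ[x/z](T) → 6
  (σ[b>=4](π[b](R)) ⋈[b=c] ρ[x/z](T)) → 6
  π[b]((σ[b>=4](π[b](R)) ⋈[b=c] ρ[x/z](T))) → 6

== RESULT ==
b
4
5
6
6
7
7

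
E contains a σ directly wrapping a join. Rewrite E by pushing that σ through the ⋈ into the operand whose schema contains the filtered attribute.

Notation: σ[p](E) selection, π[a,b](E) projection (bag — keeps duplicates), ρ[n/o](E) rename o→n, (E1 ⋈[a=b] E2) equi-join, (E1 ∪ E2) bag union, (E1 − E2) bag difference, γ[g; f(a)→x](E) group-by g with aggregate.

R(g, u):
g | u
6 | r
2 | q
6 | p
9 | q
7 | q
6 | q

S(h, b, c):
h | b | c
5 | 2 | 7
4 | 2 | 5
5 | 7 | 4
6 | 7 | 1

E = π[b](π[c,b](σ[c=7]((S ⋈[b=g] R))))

σ filters on c, owned by the left side.
E' = π[b](π[c,b]((σ[c=7](S) ⋈[b=g] R)))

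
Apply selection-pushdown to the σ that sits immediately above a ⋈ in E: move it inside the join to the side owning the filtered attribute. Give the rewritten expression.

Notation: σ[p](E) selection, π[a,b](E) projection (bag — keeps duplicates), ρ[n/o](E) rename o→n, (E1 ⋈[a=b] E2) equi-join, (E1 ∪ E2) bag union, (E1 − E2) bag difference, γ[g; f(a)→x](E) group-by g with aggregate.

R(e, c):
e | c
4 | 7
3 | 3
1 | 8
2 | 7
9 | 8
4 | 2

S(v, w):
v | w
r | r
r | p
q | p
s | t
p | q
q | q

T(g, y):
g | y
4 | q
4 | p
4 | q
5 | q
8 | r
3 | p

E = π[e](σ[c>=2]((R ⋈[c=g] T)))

σ filters on c, owned by the left side.
E' = π[e]((σ[c>=2](R) ⋈[c=g] T))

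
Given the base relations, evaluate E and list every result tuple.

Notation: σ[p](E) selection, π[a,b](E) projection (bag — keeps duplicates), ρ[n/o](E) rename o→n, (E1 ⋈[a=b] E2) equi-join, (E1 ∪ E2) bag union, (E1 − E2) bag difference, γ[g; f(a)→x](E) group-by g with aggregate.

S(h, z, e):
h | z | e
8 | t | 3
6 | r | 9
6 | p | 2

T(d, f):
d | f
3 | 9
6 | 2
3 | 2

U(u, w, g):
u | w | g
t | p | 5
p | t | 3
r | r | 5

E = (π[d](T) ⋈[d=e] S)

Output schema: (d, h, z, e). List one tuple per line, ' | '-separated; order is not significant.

Per-node cardinality:
  T → 3
  π[d](T) → 3
  S → 3
  (π[d](T) ⋈[d=e] S) → 2

== RESULT ==
d | h | z | e
3 | 8 | t | 3
3 | 8 | t | 3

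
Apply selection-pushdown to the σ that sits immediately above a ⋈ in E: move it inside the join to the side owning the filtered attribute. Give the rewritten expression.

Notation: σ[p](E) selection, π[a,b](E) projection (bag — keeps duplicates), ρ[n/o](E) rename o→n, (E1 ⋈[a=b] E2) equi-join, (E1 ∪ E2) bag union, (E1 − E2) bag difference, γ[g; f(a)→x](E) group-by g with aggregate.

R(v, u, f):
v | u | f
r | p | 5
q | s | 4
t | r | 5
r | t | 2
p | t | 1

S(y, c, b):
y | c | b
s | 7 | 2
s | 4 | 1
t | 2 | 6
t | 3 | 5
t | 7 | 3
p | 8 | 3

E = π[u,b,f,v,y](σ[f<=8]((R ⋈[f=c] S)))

σ filters on f, owned by the left side.
E' = π[u,b,f,v,y]((σ[f<=8](R) ⋈[f=c] S))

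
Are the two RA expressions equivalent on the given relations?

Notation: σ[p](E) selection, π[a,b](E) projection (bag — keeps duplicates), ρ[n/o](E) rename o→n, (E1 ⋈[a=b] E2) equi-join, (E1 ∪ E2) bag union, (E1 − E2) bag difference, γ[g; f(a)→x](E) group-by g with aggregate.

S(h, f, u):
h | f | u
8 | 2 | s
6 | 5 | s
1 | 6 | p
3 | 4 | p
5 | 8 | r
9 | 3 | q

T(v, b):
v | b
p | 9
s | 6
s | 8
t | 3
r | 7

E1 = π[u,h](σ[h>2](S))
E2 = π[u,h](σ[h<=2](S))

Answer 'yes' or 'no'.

E1 row counts bottom-up:
  S → 6
  σ[h>2](S) → 5
  π[u,h](σ[h>2](S)) → 5
E2 row counts bottom-up:
  S → 6
  σ[h<=2](S) → 1
  π[u,h](σ[h<=2](S)) → 1

E1 result:
u | h
p | 3
q | 9
r | 5
s | 6
s | 8
E2 result:
u | h
p | 1
Witness: ('s', 6) appears 1× in E1 but 0× in E2.

no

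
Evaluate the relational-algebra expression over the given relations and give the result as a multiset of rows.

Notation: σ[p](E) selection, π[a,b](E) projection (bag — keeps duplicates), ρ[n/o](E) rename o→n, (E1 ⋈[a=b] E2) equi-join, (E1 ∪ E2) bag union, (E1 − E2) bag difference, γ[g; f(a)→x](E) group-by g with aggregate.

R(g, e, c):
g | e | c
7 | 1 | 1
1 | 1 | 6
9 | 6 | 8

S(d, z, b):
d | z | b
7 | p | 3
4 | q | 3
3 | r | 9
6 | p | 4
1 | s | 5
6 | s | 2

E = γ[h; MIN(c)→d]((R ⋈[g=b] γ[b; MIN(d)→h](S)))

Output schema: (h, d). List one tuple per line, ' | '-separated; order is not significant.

Per-node cardinality:
  R → 3
  S → 6
  γ[b; MIN(d)→h](S) → 5
  (R ⋈[g=b] γ[b; MIN(d)→h](S)) → 1
  γ[h; MIN(c)→d]((R ⋈[g=b] γ[b; MIN(d)→h](S))) → 1

== RESULT ==
h | d
3 | 8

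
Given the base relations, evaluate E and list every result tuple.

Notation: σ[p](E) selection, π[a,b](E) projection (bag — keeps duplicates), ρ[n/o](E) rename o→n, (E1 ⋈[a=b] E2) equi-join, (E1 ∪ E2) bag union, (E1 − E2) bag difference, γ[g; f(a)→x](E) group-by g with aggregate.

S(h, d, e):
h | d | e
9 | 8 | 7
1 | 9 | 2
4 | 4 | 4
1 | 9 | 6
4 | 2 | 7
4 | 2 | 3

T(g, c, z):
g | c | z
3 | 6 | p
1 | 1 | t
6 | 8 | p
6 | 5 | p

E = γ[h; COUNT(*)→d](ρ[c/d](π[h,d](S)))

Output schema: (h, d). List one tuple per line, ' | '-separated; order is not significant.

Row counts bottom-up:
  S → 6
  π[h,d](S) → 6
  ρ[c/d](π[h,d](S)) → 6
  γ[h; COUNT(*)→d](ρ[c/d](π[h,d](S))) → 3

== RESULT ==
h | d
1 | 2
4 | 3
9 | 1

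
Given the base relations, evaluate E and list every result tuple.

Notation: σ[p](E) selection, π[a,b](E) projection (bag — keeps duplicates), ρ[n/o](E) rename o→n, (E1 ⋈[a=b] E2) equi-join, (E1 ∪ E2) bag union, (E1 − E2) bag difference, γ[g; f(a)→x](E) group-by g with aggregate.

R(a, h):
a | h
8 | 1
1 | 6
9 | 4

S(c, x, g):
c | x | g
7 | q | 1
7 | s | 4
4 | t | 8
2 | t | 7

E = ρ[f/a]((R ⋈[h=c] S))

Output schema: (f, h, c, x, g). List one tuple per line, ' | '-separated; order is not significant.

Subexpression sizes:
  R → 3
  S → 4
  (R ⋈[h=c] S) → 1
  ρ[f/a]((R ⋈[h=c] S)) → 1

== RESULT ==
f | h | c | x | g
9 | 4 | 4 | t | 8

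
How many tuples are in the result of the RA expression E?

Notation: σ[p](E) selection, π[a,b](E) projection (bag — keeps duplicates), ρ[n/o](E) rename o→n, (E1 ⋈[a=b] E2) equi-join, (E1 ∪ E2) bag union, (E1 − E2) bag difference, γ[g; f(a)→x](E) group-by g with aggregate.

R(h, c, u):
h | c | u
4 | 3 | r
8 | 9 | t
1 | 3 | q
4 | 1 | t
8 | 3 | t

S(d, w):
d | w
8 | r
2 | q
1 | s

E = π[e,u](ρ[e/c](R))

Subexpression sizes:
  R → 5
  ρ[e/c](R) → 5
  π[e,u](ρ[e/c](R)) → 5

|E| = 5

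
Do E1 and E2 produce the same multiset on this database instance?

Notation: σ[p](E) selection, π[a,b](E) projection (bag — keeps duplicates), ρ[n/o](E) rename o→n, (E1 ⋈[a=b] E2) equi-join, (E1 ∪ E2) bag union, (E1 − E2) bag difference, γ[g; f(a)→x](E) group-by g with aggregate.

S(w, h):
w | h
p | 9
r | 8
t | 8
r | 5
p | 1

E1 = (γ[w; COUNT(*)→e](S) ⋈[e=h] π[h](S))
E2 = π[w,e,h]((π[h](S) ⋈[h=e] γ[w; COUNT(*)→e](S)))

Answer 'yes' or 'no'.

E1 stepwise |·|:
  S → 5
  γ[w; COUNT(*)→e](S) → 3
  S → 5
  π[h](S) → 5
  (γ[w; COUNT(*)→e](S) ⋈[e=h] π[h](S)) → 1
E2 stepwise |·|:
  S → 5
  π[h](S) → 5
  S → 5
  γ[w; COUNT(*)→e](S) → 3
  (π[h](S) ⋈[h=e] γ[w; COUNT(*)→e](S)) → 1
  π[w,e,h]((π[h](S) ⋈[h=e] γ[w; COUNT(*)→e](S))) → 1

E1 and E2 produce the same multiset:
w | e | h
t | 1 | 1

yes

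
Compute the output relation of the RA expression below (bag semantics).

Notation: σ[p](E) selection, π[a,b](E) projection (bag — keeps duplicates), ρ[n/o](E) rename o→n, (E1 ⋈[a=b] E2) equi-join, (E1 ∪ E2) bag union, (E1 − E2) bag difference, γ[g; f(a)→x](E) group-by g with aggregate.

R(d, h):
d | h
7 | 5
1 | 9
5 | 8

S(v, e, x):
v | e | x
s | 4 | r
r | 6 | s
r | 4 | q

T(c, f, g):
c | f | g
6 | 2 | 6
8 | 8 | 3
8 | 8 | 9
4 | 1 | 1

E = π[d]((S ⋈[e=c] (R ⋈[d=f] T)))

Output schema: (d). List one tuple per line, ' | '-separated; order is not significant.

Stepwise |·|:
  S → 3
  R → 3
  T → 4
  (R ⋈[d=f] T) → 1
  (S ⋈[e=c] (R ⋈[d=f] T)) → 2
  π[d]((S ⋈[e=c] (R ⋈[d=f] T))) → 2

== RESULT ==
d
1
1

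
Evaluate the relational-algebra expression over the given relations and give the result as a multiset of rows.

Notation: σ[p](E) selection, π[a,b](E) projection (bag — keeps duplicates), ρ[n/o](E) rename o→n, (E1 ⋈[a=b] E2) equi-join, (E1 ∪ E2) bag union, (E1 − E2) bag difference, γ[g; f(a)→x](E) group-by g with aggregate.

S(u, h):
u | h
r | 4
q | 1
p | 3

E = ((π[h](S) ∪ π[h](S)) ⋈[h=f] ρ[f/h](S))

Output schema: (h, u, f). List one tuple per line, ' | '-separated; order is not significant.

Stepwise |·|:
  S → 3
  π[h](S) → 3
  S → 3
  π[h](S) → 3
  (π[h](S) ∪ π[h](S)) → 6
  S → 3
  ρ[f/h](S) → 3
  ((π[h](S) ∪ π[h](S)) ⋈[h=f] ρ[f/h](S)) → 6

== RESULT ==
h | u | f
1 | q | 1
1 | q | 1
3 | p | 3
3 | p | 3
4 | r | 4
4 | r | 4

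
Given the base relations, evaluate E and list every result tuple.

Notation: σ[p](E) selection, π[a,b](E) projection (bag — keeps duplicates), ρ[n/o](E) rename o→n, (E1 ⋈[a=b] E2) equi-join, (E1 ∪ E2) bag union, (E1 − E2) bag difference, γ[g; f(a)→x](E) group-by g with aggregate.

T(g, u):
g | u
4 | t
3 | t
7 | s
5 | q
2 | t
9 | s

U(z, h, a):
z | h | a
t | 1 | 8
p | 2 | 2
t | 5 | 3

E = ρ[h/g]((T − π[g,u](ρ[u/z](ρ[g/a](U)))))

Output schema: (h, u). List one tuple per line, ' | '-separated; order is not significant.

Subexpression sizes:
  T → 6
  U → 3
  ρ[g/a](U) → 3
  ρ[u/z](ρ[g/a](U)) → 3
  π[g,u](ρ[u/z](ρ[g/a](U))) → 3
  (T − π[g,u](ρ[u/z](ρ[g/a](U)))) → 5
  ρ[h/g]((T − π[g,u](ρ[u/z](ρ[g/a](U))))) → 5

== RESULT ==
h | u
2 | t
4 | t
5 | q
7 | s
9 | s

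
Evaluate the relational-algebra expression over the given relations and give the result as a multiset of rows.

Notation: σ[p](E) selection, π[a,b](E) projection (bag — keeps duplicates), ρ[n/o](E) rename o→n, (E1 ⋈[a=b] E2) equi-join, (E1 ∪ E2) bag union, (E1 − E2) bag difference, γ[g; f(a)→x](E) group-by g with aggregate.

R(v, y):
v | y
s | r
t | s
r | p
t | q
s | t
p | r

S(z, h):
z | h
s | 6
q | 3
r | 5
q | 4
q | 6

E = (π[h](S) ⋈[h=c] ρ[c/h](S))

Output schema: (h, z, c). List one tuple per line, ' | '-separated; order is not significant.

Row counts bottom-up:
  S → 5
  π[h](S) → 5
  S → 5
  ρ[c/h](S) → 5
  (π[h](S) ⋈[h=c] ρ[c/h](S)) → 7

== RESULT ==
h | z | c
3 | q | 3
4 | q | 4
5 | r | 5
6 | q | 6
6 | q | 6
6 | s | 6
6 | s | 6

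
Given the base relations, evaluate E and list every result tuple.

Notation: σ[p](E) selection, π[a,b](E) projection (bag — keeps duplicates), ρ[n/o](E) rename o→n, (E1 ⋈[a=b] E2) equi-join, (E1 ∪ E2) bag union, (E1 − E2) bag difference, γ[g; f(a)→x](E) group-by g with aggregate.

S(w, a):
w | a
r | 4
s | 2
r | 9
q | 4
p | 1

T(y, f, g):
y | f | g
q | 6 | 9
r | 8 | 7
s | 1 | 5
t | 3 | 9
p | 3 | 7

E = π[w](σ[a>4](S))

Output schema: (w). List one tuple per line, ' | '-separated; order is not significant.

Per-node cardinality:
  S → 5
  σ[a>4](S) → 1
  π[w](σ[a>4](S)) → 1

== RESULT ==
w
r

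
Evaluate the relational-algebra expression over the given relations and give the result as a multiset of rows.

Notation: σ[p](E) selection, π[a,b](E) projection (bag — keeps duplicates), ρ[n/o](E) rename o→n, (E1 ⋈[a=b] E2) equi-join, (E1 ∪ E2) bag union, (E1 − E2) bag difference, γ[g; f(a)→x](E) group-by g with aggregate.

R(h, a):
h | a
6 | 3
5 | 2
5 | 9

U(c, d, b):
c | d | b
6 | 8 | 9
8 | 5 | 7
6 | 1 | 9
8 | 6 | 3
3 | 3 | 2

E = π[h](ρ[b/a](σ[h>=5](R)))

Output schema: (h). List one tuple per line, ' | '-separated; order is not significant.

Subexpression sizes:
  R → 3
  σ[h>=5](R) → 3
  ρ[b/a](σ[h>=5](R)) → 3
  π[h](ρ[b/a](σ[h>=5](R))) → 3

== RESULT ==
h
5
5
6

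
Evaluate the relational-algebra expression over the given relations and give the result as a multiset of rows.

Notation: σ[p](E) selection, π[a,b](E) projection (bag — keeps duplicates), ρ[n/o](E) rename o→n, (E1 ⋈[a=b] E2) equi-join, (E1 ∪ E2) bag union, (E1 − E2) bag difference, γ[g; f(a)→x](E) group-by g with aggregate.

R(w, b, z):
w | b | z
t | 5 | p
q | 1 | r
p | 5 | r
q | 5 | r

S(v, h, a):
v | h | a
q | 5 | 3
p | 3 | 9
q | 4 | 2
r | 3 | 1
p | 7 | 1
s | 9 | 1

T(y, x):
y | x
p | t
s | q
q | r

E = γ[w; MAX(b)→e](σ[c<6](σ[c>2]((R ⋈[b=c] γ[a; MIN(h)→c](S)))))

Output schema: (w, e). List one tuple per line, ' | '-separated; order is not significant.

Subexpression sizes:
  R → 4
  S → 6
  γ[a; MIN(h)→c](S) → 4
  (R ⋈[b=c] γ[a; MIN(h)→c](S)) → 3
  σ[c>2]((R ⋈[b=c] γ[a; MIN(h)→c](S))) → 3
  σ[c<6](σ[c>2]((R ⋈[b=c] γ[a; MIN(h)→c](S)))) → 3
  γ[w; MAX(b)→e](σ[c<6](σ[c>2]((R ⋈[b=c] γ[a; MIN(h)→c](S))))) → 3

== RESULT ==
w | e
p | 5
q | 5
t | 5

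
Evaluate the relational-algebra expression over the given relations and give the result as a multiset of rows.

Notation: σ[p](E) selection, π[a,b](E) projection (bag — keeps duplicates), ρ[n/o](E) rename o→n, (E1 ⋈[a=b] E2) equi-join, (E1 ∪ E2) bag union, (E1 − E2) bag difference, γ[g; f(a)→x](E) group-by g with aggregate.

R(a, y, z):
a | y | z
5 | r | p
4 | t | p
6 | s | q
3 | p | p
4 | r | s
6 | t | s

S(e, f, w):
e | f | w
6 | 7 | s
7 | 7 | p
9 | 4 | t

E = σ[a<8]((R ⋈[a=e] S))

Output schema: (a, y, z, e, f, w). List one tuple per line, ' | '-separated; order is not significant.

Stepwise |·|:
  R → 6
  S → 3
  (R ⋈[a=e] S) → 2
  σ[a<8]((R ⋈[a=e] S)) → 2

== RESULT ==
a | y | z | e | f | w
6 | s | q | 6 | 7 | s
6 | t | s | 6 | 7 | s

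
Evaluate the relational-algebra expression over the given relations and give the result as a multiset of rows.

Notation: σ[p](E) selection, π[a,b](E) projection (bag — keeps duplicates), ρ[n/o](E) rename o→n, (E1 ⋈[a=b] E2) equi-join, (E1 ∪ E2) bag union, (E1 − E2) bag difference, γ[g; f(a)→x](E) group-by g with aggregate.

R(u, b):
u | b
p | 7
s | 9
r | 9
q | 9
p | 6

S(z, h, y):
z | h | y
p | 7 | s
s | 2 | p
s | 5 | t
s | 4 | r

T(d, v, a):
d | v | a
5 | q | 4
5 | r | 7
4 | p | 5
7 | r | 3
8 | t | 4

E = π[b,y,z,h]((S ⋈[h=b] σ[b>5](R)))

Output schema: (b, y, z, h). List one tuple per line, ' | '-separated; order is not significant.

Subexpression sizes:
  S → 4
  R → 5
  σ[b>5](R) → 5
  (S ⋈[h=b] σ[b>5](R)) → 1
  π[b,y,z,h]((S ⋈[h=b] σ[b>5](R))) → 1

== RESULT ==
b | y | z | h
7 | s | p | 7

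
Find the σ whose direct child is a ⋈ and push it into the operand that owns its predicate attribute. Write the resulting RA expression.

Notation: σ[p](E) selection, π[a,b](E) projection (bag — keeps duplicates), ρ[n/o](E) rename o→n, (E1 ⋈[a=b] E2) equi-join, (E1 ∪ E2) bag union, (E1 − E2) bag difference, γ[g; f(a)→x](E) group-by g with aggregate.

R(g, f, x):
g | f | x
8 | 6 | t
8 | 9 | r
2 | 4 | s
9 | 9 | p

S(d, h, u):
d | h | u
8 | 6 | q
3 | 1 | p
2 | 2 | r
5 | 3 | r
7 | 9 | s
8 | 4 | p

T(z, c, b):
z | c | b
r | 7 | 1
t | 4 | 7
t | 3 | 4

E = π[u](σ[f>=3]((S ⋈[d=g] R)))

σ filters on f, owned by the right side.
E' = π[u]((S ⋈[d=g] σ[f>=3](R)))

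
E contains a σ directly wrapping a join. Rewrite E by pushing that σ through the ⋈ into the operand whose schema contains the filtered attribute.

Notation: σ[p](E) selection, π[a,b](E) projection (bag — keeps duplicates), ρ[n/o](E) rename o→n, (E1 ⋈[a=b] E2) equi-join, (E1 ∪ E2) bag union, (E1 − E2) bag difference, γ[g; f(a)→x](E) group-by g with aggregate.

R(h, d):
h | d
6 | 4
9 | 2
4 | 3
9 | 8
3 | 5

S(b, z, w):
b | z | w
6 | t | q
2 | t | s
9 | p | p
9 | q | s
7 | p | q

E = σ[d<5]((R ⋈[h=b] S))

σ filters on d, owned by the left side.
E' = (σ[d<5](R) ⋈[h=b] S)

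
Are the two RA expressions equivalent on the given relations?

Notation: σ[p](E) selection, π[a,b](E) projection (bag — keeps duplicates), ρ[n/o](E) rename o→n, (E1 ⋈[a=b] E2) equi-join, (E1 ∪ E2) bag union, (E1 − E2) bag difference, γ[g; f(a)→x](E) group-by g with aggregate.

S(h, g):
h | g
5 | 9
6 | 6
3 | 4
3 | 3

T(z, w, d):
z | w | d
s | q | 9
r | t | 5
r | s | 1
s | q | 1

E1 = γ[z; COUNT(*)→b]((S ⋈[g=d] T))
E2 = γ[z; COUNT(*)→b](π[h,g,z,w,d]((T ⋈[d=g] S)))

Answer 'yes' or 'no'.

E1 subexpression sizes:
  S → 4
  T → 4
  (S ⋈[g=d] T) → 1
  γ[z; COUNT(*)→b]((S ⋈[g=d] T)) → 1
E2 subexpression sizes:
  T → 4
  S → 4
  (T ⋈[d=g] S) → 1
  π[h,g,z,w,d]((T ⋈[d=g] S)) → 1
  γ[z; COUNT(*)→b](π[h,g,z,w,d]((T ⋈[d=g] S))) → 1

E1 and E2 produce the same multiset:
z | b
s | 1

yes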